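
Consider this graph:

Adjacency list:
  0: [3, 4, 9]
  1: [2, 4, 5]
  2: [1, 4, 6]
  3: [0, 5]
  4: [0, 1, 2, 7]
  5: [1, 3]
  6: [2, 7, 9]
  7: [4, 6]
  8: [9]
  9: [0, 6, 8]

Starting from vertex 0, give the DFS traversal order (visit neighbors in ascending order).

DFS from vertex 0 (neighbors processed in ascending order):
Visit order: 0, 3, 5, 1, 2, 4, 7, 6, 9, 8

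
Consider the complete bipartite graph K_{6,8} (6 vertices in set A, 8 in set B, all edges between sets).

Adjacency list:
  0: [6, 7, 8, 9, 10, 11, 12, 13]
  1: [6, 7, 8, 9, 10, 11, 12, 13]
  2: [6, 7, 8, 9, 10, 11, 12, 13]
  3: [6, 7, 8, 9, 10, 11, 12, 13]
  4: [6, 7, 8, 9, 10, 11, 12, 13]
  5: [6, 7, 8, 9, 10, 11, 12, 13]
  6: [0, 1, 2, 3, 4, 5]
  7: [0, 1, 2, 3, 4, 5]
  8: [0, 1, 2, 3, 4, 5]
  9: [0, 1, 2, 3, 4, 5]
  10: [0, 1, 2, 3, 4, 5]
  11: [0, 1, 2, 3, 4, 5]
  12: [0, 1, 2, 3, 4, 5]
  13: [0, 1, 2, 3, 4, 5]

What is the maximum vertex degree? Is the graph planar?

Set-A vertices have degree 8; set-B vertices have degree 6. Maximum degree = max(6,8) = 8.
K_{6,8} contains K_{3,3} as a subgraph (since both sides have >= 3 vertices); by Kuratowski's theorem it is not planar.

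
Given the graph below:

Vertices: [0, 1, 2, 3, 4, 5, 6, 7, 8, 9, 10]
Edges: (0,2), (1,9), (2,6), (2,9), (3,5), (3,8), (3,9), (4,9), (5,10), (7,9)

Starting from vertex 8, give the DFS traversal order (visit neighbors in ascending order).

DFS from vertex 8 (neighbors processed in ascending order):
Visit order: 8, 3, 5, 10, 9, 1, 2, 0, 6, 4, 7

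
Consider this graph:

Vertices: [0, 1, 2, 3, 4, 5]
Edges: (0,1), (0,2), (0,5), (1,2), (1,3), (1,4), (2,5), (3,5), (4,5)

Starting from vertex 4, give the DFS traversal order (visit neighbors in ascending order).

DFS from vertex 4 (neighbors processed in ascending order):
Visit order: 4, 1, 0, 2, 5, 3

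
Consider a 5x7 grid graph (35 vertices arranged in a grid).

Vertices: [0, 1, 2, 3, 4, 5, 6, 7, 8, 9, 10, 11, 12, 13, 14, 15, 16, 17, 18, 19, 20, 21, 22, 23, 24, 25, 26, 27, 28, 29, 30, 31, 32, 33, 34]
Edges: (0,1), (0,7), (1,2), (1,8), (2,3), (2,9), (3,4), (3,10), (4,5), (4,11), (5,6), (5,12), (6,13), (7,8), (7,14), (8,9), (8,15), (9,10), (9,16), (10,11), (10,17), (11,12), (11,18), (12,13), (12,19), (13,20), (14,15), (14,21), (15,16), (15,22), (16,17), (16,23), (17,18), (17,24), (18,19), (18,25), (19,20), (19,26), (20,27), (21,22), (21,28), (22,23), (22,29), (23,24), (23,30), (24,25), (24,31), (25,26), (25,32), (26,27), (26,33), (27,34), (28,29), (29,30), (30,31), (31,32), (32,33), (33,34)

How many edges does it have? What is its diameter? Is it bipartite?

A 5x7 grid has 28 vertical edges and 30 horizontal edges.
Total edges = 28 + 30 = 58.
Diameter = (5-1) + (7-1) = 10 (corner to opposite corner).
Grid graphs are bipartite (checkerboard coloring).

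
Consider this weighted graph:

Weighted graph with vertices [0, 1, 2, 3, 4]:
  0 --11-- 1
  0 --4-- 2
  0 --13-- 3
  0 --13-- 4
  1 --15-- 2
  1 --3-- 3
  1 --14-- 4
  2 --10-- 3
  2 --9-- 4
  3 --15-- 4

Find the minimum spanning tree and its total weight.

Applying Kruskal's algorithm (sort edges by weight, add if no cycle):
  Add (1,3) w=3
  Add (0,2) w=4
  Add (2,4) w=9
  Add (2,3) w=10
  Skip (0,1) w=11 (creates cycle)
  Skip (0,3) w=13 (creates cycle)
  Skip (0,4) w=13 (creates cycle)
  Skip (1,4) w=14 (creates cycle)
  Skip (1,2) w=15 (creates cycle)
  Skip (3,4) w=15 (creates cycle)
MST weight = 26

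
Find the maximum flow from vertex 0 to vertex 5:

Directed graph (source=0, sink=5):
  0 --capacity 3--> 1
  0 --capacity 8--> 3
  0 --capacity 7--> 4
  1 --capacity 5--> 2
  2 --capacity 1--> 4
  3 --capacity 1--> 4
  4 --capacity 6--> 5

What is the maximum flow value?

Computing max flow:
  Flow on (0->1): 1/3
  Flow on (0->3): 1/8
  Flow on (0->4): 4/7
  Flow on (1->2): 1/5
  Flow on (2->4): 1/1
  Flow on (3->4): 1/1
  Flow on (4->5): 6/6
Maximum flow = 6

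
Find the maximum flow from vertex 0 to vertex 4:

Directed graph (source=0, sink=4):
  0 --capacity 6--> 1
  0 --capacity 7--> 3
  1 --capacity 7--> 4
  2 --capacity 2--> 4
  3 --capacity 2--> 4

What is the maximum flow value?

Computing max flow:
  Flow on (0->1): 6/6
  Flow on (0->3): 2/7
  Flow on (1->4): 6/7
  Flow on (3->4): 2/2
Maximum flow = 8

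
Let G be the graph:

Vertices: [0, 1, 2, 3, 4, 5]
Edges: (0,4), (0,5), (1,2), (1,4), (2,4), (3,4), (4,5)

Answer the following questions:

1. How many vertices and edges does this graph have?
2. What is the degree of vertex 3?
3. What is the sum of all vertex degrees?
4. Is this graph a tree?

Count: 6 vertices, 7 edges.
Vertex 3 has neighbors [4], degree = 1.
Handshaking lemma: 2 * 7 = 14.
A tree on 6 vertices has 5 edges. This graph has 7 edges (2 extra). Not a tree.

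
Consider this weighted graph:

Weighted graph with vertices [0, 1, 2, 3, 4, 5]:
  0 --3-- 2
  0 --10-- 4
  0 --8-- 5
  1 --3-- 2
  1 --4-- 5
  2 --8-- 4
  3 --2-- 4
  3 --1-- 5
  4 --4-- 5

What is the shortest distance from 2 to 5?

Using Dijkstra's algorithm from vertex 2:
Shortest path: 2 -> 1 -> 5
Total weight: 3 + 4 = 7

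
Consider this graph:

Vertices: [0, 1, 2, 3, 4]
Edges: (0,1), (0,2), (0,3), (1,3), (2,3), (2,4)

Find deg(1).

Vertex 1 has neighbors [0, 3], so deg(1) = 2.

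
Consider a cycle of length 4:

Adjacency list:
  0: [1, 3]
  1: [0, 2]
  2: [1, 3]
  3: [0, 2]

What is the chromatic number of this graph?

This is an even cycle (C_4). Even cycles are bipartite.
Chromatic number = 2.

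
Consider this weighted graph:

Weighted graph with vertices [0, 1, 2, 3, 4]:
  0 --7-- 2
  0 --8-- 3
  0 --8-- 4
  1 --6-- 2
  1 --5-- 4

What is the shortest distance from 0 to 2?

Using Dijkstra's algorithm from vertex 0:
Shortest path: 0 -> 2
Total weight: 7 = 7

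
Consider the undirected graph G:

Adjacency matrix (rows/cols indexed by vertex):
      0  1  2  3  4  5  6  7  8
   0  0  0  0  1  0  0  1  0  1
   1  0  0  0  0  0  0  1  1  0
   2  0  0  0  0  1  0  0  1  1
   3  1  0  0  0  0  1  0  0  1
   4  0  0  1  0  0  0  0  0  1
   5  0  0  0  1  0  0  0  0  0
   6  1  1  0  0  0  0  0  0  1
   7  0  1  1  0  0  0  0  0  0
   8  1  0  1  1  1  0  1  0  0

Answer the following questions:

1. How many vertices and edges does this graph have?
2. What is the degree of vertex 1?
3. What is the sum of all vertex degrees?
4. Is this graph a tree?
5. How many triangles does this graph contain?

Count: 9 vertices, 12 edges.
Vertex 1 has neighbors [6, 7], degree = 2.
Handshaking lemma: 2 * 12 = 24.
A tree on 9 vertices has 8 edges. This graph has 12 edges (4 extra). Not a tree.
Number of triangles = 3.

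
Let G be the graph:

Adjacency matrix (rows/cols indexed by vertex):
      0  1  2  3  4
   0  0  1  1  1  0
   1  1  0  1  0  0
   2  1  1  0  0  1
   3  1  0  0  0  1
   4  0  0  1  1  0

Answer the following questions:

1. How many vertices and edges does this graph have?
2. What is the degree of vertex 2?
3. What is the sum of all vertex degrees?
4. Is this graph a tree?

Count: 5 vertices, 6 edges.
Vertex 2 has neighbors [0, 1, 4], degree = 3.
Handshaking lemma: 2 * 6 = 12.
A tree on 5 vertices has 4 edges. This graph has 6 edges (2 extra). Not a tree.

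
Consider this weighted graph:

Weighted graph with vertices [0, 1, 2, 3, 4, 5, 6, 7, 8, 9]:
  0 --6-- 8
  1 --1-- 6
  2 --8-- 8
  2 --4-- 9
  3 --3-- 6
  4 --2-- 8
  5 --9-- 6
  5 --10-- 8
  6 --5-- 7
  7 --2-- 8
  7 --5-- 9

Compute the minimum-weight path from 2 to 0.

Using Dijkstra's algorithm from vertex 2:
Shortest path: 2 -> 8 -> 0
Total weight: 8 + 6 = 14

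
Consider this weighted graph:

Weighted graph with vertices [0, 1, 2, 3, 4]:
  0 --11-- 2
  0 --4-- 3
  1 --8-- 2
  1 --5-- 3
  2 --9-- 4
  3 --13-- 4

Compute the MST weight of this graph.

Applying Kruskal's algorithm (sort edges by weight, add if no cycle):
  Add (0,3) w=4
  Add (1,3) w=5
  Add (1,2) w=8
  Add (2,4) w=9
  Skip (0,2) w=11 (creates cycle)
  Skip (3,4) w=13 (creates cycle)
MST weight = 26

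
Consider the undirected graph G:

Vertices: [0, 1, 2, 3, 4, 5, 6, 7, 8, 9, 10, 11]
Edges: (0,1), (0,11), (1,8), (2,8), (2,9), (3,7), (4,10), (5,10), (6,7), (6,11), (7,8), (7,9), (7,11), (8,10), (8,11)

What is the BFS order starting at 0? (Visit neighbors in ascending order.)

BFS from vertex 0 (neighbors processed in ascending order):
Visit order: 0, 1, 11, 8, 6, 7, 2, 10, 3, 9, 4, 5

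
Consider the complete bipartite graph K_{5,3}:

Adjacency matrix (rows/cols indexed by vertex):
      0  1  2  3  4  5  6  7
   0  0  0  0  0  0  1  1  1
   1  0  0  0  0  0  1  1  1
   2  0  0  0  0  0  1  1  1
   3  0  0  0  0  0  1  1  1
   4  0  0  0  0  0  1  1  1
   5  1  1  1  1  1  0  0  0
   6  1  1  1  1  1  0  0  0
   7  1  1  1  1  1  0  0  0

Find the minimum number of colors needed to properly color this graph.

K_{5,3} is bipartite: vertices split into two independent sets of size 5 and 3.
Color one set 0, the other 1. No adjacent vertices share a color.
Chromatic number = 2.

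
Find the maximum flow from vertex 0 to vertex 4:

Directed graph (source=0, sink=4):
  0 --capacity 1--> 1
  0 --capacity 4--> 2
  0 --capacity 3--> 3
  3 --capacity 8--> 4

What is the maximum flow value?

Computing max flow:
  Flow on (0->3): 3/3
  Flow on (3->4): 3/8
Maximum flow = 3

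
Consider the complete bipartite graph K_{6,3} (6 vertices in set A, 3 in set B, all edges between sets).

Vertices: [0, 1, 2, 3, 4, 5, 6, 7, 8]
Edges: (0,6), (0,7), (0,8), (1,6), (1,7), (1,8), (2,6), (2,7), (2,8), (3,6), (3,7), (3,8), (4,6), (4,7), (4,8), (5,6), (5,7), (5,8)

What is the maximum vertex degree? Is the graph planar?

Set-A vertices have degree 3; set-B vertices have degree 6. Maximum degree = max(6,3) = 6.
K_{6,3} contains K_{3,3} as a subgraph (since both sides have >= 3 vertices); by Kuratowski's theorem it is not planar.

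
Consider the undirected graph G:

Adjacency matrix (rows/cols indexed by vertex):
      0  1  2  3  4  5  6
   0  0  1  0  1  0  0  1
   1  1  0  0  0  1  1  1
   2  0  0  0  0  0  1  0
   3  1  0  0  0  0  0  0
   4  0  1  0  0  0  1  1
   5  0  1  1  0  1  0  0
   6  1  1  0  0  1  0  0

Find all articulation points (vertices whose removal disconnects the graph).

An articulation point is a vertex whose removal disconnects the graph.
Articulation points: [0, 5]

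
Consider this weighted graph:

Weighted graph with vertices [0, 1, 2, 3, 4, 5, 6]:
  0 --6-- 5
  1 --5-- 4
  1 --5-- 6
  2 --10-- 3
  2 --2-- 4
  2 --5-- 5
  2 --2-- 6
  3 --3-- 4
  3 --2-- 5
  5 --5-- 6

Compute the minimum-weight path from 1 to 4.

Using Dijkstra's algorithm from vertex 1:
Shortest path: 1 -> 4
Total weight: 5 = 5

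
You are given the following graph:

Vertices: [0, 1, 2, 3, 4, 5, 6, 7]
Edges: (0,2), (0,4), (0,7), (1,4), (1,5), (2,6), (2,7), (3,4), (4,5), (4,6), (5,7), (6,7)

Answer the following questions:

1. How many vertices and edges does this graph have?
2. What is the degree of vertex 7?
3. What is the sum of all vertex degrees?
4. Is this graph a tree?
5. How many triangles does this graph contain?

Count: 8 vertices, 12 edges.
Vertex 7 has neighbors [0, 2, 5, 6], degree = 4.
Handshaking lemma: 2 * 12 = 24.
A tree on 8 vertices has 7 edges. This graph has 12 edges (5 extra). Not a tree.
Number of triangles = 3.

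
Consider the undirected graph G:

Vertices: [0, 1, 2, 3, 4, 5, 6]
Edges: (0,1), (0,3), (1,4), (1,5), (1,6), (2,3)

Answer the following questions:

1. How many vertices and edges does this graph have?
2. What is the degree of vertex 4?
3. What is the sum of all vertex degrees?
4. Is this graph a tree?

Count: 7 vertices, 6 edges.
Vertex 4 has neighbors [1], degree = 1.
Handshaking lemma: 2 * 6 = 12.
A graph is a tree iff it is connected and has exactly n-1 edges. This graph is connected (all 7 vertices in one component) and has 7-1 = 6 edges. It is a tree.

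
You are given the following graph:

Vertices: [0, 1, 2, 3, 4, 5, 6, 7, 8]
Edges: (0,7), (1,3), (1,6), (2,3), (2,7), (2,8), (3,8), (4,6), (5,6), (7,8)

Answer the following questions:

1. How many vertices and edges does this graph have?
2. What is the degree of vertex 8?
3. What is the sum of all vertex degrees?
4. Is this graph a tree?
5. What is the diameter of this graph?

Count: 9 vertices, 10 edges.
Vertex 8 has neighbors [2, 3, 7], degree = 3.
Handshaking lemma: 2 * 10 = 20.
A tree on 9 vertices has 8 edges. This graph has 10 edges (2 extra). Not a tree.
Diameter (longest shortest path) = 6.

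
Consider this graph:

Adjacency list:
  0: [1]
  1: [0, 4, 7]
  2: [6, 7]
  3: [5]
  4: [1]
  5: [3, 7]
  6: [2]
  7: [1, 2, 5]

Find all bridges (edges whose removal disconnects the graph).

A bridge is an edge whose removal increases the number of connected components.
Bridges found: (0,1), (1,4), (1,7), (2,6), (2,7), (3,5), (5,7)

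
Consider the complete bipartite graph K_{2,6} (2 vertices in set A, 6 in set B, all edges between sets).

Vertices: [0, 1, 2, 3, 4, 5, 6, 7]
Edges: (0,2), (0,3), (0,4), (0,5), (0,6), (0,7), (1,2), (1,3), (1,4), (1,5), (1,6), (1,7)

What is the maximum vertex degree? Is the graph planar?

Set-A vertices have degree 6; set-B vertices have degree 2. Maximum degree = max(2,6) = 6.
min(2,6) <= 2, so K_{2,6} avoids a K_{3,3} subdivision and is planar.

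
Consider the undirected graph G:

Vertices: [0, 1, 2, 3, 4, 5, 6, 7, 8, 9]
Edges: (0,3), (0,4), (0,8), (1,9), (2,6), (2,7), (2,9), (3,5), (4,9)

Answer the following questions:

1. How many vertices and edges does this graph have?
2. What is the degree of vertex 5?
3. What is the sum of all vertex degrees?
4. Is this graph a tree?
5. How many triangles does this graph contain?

Count: 10 vertices, 9 edges.
Vertex 5 has neighbors [3], degree = 1.
Handshaking lemma: 2 * 9 = 18.
A graph is a tree iff it is connected and has exactly n-1 edges. This graph is connected (all 10 vertices in one component) and has 10-1 = 9 edges. It is a tree.
Number of triangles = 0.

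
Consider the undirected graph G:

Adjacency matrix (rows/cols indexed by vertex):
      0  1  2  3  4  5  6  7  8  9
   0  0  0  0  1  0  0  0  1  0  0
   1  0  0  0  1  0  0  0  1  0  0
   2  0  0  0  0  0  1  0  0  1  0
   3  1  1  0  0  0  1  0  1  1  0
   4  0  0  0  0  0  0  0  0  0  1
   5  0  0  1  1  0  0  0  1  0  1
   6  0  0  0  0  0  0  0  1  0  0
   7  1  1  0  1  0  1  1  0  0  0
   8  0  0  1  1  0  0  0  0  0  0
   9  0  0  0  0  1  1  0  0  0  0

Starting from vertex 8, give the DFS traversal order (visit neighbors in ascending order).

DFS from vertex 8 (neighbors processed in ascending order):
Visit order: 8, 2, 5, 3, 0, 7, 1, 6, 9, 4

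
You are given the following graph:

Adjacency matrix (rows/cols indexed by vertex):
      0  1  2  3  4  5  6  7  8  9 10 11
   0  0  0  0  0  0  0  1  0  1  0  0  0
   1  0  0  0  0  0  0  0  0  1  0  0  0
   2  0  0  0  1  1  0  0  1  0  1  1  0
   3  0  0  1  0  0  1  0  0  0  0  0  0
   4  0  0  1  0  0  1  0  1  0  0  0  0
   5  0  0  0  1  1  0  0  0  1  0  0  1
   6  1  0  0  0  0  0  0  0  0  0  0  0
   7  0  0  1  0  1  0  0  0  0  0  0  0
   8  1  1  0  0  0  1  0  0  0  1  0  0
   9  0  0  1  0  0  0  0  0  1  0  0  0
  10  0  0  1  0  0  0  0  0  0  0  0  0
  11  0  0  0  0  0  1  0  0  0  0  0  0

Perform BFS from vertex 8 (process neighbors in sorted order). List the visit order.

BFS from vertex 8 (neighbors processed in ascending order):
Visit order: 8, 0, 1, 5, 9, 6, 3, 4, 11, 2, 7, 10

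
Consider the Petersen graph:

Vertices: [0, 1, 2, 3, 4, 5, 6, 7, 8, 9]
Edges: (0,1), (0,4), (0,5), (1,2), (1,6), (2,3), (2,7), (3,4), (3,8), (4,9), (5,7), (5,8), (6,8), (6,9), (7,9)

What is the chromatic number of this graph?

The Petersen graph contains odd cycles (e.g. the outer 5-cycle), so chi >= 3.
A proper 3-coloring exists (it is a well-known 3-chromatic graph).
Chromatic number = 3.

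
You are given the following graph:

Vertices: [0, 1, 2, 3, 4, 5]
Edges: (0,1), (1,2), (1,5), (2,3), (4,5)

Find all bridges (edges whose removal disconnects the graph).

A bridge is an edge whose removal increases the number of connected components.
Bridges found: (0,1), (1,2), (1,5), (2,3), (4,5)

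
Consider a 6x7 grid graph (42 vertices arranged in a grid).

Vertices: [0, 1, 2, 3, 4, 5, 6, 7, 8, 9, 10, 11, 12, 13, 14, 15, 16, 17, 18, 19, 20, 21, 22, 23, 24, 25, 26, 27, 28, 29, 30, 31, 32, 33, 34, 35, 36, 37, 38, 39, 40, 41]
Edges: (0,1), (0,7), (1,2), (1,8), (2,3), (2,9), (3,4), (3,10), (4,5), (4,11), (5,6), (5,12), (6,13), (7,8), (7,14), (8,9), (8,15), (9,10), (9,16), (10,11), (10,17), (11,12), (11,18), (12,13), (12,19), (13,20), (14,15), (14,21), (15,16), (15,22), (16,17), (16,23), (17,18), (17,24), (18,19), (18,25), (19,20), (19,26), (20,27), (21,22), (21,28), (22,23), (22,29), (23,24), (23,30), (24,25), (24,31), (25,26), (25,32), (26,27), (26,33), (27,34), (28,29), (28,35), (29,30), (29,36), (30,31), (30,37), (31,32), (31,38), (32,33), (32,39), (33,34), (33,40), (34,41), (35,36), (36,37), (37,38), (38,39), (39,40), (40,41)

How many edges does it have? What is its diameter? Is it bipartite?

A 6x7 grid has 35 vertical edges and 36 horizontal edges.
Total edges = 35 + 36 = 71.
Diameter = (6-1) + (7-1) = 11 (corner to opposite corner).
Grid graphs are bipartite (checkerboard coloring).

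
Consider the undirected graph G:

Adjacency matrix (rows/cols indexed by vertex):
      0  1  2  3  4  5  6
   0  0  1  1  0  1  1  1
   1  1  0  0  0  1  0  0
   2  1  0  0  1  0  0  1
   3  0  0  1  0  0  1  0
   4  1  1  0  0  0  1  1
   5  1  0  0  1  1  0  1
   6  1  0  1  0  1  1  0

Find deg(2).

Vertex 2 has neighbors [0, 3, 6], so deg(2) = 3.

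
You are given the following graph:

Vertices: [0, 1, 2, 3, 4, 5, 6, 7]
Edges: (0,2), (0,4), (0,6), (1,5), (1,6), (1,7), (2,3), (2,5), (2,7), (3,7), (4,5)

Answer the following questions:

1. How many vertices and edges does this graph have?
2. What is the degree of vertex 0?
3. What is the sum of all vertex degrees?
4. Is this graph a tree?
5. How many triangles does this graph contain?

Count: 8 vertices, 11 edges.
Vertex 0 has neighbors [2, 4, 6], degree = 3.
Handshaking lemma: 2 * 11 = 22.
A tree on 8 vertices has 7 edges. This graph has 11 edges (4 extra). Not a tree.
Number of triangles = 1.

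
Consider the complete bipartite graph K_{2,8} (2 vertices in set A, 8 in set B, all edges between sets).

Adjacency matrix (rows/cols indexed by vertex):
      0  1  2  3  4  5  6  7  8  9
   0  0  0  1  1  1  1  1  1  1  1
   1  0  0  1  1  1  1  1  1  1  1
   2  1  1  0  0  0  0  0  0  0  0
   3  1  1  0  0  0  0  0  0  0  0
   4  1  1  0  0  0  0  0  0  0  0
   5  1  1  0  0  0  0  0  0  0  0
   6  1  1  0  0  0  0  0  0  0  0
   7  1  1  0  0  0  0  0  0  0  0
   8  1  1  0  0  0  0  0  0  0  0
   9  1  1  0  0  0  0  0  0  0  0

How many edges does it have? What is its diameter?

K_{2,8} has 2 * 8 = 16 edges.
Any vertex reaches any opposite-side vertex in 1 step; same-side vertices reach in 2 steps via any opposite-side vertex.
Diameter = 2.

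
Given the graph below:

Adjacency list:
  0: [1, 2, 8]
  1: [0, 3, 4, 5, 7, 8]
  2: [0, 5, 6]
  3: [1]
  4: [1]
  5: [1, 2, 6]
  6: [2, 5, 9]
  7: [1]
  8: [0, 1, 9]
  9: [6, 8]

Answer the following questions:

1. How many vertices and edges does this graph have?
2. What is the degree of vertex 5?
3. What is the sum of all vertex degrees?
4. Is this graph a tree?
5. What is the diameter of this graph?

Count: 10 vertices, 13 edges.
Vertex 5 has neighbors [1, 2, 6], degree = 3.
Handshaking lemma: 2 * 13 = 26.
A tree on 10 vertices has 9 edges. This graph has 13 edges (4 extra). Not a tree.
Diameter (longest shortest path) = 3.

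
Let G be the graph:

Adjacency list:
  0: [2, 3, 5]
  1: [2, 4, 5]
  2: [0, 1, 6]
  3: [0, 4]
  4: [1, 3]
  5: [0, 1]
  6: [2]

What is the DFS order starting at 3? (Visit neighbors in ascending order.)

DFS from vertex 3 (neighbors processed in ascending order):
Visit order: 3, 0, 2, 1, 4, 5, 6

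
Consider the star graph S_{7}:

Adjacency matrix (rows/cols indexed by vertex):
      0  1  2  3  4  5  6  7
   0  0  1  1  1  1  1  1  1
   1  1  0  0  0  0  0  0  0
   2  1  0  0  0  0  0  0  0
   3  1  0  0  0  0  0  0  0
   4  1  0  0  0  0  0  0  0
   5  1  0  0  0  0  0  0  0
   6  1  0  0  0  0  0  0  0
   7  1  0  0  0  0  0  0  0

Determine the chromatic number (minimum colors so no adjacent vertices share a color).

S_{7} has one hub adjacent to 7 leaves; leaves are pairwise non-adjacent.
Color the hub 0 and every leaf 1.
Chromatic number = 2.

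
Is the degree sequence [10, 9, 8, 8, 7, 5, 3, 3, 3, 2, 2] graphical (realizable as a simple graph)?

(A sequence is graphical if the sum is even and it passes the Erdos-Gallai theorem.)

Sum of degrees = 60. Sum is even but fails Erdos-Gallai. The sequence is NOT graphical.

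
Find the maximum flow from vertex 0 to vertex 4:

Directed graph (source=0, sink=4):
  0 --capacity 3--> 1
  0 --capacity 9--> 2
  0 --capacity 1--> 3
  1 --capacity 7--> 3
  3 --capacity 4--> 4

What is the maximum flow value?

Computing max flow:
  Flow on (0->1): 3/3
  Flow on (0->3): 1/1
  Flow on (1->3): 3/7
  Flow on (3->4): 4/4
Maximum flow = 4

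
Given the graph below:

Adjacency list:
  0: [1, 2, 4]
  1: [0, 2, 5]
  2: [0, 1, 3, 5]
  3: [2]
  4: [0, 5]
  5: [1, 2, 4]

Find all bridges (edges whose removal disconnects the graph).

A bridge is an edge whose removal increases the number of connected components.
Bridges found: (2,3)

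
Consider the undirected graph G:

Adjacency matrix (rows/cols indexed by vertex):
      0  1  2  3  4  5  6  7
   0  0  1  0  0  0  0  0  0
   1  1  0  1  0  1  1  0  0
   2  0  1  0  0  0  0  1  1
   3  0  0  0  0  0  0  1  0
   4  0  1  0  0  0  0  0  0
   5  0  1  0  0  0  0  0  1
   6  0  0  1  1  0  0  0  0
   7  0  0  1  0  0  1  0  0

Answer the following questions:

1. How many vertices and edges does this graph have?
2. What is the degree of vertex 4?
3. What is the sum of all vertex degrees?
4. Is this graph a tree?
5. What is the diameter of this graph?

Count: 8 vertices, 8 edges.
Vertex 4 has neighbors [1], degree = 1.
Handshaking lemma: 2 * 8 = 16.
A tree on 8 vertices has 7 edges. This graph has 8 edges (1 extra). Not a tree.
Diameter (longest shortest path) = 4.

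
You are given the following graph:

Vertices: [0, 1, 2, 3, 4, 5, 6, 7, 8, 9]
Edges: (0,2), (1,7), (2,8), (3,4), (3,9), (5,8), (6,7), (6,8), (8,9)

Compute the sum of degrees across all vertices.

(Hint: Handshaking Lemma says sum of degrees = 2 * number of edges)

Count edges: 9 edges.
By Handshaking Lemma: sum of degrees = 2 * 9 = 18.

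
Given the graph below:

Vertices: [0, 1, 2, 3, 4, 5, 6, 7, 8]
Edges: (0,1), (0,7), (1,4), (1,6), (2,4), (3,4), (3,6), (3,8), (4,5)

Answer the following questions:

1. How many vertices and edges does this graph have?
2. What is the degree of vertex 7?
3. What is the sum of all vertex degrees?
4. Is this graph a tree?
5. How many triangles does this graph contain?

Count: 9 vertices, 9 edges.
Vertex 7 has neighbors [0], degree = 1.
Handshaking lemma: 2 * 9 = 18.
A tree on 9 vertices has 8 edges. This graph has 9 edges (1 extra). Not a tree.
Number of triangles = 0.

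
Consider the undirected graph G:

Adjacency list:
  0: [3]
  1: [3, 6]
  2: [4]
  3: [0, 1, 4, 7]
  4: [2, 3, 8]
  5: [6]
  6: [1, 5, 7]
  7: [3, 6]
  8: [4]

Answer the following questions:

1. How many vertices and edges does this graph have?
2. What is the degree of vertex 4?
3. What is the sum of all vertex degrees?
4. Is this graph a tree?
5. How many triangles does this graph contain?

Count: 9 vertices, 9 edges.
Vertex 4 has neighbors [2, 3, 8], degree = 3.
Handshaking lemma: 2 * 9 = 18.
A tree on 9 vertices has 8 edges. This graph has 9 edges (1 extra). Not a tree.
Number of triangles = 0.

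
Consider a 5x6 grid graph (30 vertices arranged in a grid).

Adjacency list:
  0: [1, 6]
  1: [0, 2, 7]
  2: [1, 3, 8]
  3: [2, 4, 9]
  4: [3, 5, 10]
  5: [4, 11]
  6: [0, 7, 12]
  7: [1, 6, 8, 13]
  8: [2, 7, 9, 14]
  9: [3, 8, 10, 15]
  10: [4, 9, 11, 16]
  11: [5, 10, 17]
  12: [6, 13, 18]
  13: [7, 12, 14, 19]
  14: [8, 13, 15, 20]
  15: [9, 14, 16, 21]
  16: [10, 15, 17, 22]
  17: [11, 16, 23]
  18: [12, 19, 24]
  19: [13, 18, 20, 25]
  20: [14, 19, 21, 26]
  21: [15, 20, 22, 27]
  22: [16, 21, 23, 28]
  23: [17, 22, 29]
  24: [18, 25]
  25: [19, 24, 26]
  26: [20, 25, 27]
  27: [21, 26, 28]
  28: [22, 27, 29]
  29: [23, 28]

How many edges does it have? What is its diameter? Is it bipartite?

A 5x6 grid has 24 vertical edges and 25 horizontal edges.
Total edges = 24 + 25 = 49.
Diameter = (5-1) + (6-1) = 9 (corner to opposite corner).
Grid graphs are bipartite (checkerboard coloring).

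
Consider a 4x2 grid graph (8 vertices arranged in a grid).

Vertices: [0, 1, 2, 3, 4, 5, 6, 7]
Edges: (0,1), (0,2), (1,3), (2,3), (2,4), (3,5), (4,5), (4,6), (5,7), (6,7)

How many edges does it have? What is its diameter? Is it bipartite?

A 4x2 grid has 6 vertical edges and 4 horizontal edges.
Total edges = 6 + 4 = 10.
Diameter = (4-1) + (2-1) = 4 (corner to opposite corner).
Grid graphs are bipartite (checkerboard coloring).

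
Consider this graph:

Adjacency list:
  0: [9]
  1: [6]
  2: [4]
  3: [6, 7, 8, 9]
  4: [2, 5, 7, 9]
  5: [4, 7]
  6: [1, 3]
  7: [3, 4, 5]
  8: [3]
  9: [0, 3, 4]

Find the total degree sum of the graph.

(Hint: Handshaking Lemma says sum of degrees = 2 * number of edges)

Count edges: 11 edges.
By Handshaking Lemma: sum of degrees = 2 * 11 = 22.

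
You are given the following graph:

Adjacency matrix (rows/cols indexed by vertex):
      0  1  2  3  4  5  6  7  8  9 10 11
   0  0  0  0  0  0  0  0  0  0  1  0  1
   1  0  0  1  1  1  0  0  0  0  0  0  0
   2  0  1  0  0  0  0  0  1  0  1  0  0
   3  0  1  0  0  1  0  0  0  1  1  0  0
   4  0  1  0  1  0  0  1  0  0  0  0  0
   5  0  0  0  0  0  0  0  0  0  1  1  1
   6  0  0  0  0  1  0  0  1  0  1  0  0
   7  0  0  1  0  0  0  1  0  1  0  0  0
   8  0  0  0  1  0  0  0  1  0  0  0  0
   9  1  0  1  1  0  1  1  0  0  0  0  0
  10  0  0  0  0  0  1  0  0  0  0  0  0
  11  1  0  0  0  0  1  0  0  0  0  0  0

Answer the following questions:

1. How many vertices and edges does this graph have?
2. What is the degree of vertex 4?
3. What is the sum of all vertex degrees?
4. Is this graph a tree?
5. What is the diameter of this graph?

Count: 12 vertices, 17 edges.
Vertex 4 has neighbors [1, 3, 6], degree = 3.
Handshaking lemma: 2 * 17 = 34.
A tree on 12 vertices has 11 edges. This graph has 17 edges (6 extra). Not a tree.
Diameter (longest shortest path) = 4.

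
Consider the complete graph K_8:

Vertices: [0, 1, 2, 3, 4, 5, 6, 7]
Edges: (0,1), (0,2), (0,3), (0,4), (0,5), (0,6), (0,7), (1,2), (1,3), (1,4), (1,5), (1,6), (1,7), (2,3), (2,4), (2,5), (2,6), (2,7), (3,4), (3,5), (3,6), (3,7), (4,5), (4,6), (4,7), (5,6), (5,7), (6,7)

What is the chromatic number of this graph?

In K_8, every vertex is adjacent to every other vertex.
Each vertex needs a unique color.
Chromatic number = 8.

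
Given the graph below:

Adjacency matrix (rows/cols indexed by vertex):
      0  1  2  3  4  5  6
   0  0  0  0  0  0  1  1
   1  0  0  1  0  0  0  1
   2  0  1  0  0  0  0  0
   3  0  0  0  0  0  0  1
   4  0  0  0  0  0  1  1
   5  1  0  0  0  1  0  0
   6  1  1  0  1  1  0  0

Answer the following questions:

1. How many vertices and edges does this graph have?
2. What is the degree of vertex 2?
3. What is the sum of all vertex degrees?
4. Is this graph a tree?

Count: 7 vertices, 7 edges.
Vertex 2 has neighbors [1], degree = 1.
Handshaking lemma: 2 * 7 = 14.
A tree on 7 vertices has 6 edges. This graph has 7 edges (1 extra). Not a tree.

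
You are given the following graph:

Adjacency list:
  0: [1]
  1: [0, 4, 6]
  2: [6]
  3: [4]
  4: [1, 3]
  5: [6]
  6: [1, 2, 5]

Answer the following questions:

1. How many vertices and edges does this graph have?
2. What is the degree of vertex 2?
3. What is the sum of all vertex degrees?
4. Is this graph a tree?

Count: 7 vertices, 6 edges.
Vertex 2 has neighbors [6], degree = 1.
Handshaking lemma: 2 * 6 = 12.
A graph is a tree iff it is connected and has exactly n-1 edges. This graph is connected (all 7 vertices in one component) and has 7-1 = 6 edges. It is a tree.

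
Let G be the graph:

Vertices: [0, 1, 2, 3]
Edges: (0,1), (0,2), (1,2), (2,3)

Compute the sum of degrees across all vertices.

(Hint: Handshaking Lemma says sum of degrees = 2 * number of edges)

Count edges: 4 edges.
By Handshaking Lemma: sum of degrees = 2 * 4 = 8.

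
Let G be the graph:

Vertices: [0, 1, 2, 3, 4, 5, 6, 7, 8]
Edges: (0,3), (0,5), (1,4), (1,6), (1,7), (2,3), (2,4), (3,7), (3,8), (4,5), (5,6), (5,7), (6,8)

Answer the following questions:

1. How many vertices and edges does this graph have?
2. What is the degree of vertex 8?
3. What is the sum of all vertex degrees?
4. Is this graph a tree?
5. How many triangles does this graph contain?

Count: 9 vertices, 13 edges.
Vertex 8 has neighbors [3, 6], degree = 2.
Handshaking lemma: 2 * 13 = 26.
A tree on 9 vertices has 8 edges. This graph has 13 edges (5 extra). Not a tree.
Number of triangles = 0.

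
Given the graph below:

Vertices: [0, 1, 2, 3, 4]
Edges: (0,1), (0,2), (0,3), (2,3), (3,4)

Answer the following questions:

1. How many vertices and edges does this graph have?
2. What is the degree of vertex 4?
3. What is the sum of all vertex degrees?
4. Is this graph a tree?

Count: 5 vertices, 5 edges.
Vertex 4 has neighbors [3], degree = 1.
Handshaking lemma: 2 * 5 = 10.
A tree on 5 vertices has 4 edges. This graph has 5 edges (1 extra). Not a tree.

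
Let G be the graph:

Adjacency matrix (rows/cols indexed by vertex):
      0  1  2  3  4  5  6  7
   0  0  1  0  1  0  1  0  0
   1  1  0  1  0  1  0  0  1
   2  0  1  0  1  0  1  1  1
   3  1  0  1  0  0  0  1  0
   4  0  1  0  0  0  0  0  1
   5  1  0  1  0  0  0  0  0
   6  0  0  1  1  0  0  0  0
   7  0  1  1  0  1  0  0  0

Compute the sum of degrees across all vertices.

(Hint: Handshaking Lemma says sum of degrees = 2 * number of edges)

Count edges: 12 edges.
By Handshaking Lemma: sum of degrees = 2 * 12 = 24.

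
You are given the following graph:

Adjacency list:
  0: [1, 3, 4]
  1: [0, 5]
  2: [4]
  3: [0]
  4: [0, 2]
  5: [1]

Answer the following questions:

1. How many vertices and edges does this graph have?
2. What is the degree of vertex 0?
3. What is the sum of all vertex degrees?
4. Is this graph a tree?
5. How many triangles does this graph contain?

Count: 6 vertices, 5 edges.
Vertex 0 has neighbors [1, 3, 4], degree = 3.
Handshaking lemma: 2 * 5 = 10.
A graph is a tree iff it is connected and has exactly n-1 edges. This graph is connected (all 6 vertices in one component) and has 6-1 = 5 edges. It is a tree.
Number of triangles = 0.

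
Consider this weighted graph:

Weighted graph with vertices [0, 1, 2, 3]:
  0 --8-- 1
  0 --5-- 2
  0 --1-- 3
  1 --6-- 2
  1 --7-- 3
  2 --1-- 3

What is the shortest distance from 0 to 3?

Using Dijkstra's algorithm from vertex 0:
Shortest path: 0 -> 3
Total weight: 1 = 1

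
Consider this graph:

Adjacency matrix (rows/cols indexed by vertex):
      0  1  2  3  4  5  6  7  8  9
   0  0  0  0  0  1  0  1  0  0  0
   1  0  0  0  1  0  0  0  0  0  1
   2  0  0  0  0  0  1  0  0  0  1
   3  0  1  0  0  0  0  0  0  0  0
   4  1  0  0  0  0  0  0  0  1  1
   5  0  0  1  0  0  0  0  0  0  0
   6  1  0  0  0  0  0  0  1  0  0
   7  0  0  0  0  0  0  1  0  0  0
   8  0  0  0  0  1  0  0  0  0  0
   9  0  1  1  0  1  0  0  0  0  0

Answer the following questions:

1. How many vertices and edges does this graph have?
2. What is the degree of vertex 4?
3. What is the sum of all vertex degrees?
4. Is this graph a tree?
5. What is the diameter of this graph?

Count: 10 vertices, 9 edges.
Vertex 4 has neighbors [0, 8, 9], degree = 3.
Handshaking lemma: 2 * 9 = 18.
A graph is a tree iff it is connected and has exactly n-1 edges. This graph is connected (all 10 vertices in one component) and has 10-1 = 9 edges. It is a tree.
Diameter (longest shortest path) = 6.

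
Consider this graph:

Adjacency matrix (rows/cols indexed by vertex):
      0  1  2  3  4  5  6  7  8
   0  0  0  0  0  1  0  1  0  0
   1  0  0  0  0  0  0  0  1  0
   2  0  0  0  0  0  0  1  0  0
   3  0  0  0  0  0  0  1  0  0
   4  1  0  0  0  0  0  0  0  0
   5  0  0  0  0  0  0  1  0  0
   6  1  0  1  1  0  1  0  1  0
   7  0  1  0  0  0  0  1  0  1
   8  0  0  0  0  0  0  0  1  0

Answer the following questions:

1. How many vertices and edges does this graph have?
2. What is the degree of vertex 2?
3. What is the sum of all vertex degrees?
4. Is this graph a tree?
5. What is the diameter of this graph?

Count: 9 vertices, 8 edges.
Vertex 2 has neighbors [6], degree = 1.
Handshaking lemma: 2 * 8 = 16.
A graph is a tree iff it is connected and has exactly n-1 edges. This graph is connected (all 9 vertices in one component) and has 9-1 = 8 edges. It is a tree.
Diameter (longest shortest path) = 4.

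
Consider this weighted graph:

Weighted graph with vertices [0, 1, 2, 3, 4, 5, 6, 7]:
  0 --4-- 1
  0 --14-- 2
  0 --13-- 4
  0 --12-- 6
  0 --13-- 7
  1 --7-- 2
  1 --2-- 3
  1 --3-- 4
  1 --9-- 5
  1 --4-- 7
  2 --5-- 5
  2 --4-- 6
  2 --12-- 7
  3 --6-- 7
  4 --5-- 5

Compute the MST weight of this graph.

Applying Kruskal's algorithm (sort edges by weight, add if no cycle):
  Add (1,3) w=2
  Add (1,4) w=3
  Add (0,1) w=4
  Add (1,7) w=4
  Add (2,6) w=4
  Add (2,5) w=5
  Add (4,5) w=5
  Skip (3,7) w=6 (creates cycle)
  Skip (1,2) w=7 (creates cycle)
  Skip (1,5) w=9 (creates cycle)
  Skip (0,6) w=12 (creates cycle)
  Skip (2,7) w=12 (creates cycle)
  Skip (0,4) w=13 (creates cycle)
  Skip (0,7) w=13 (creates cycle)
  Skip (0,2) w=14 (creates cycle)
MST weight = 27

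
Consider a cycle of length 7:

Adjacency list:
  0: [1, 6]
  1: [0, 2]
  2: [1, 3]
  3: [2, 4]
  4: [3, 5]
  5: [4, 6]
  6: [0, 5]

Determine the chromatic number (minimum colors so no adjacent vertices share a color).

This is an odd cycle (C_7). Odd cycles are not bipartite (any 2-coloring forces two adjacent vertices to match), and 3 colors suffice.
Chromatic number = 3.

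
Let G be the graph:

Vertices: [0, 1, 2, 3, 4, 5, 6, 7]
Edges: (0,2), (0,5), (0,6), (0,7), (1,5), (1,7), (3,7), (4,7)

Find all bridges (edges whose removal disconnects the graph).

A bridge is an edge whose removal increases the number of connected components.
Bridges found: (0,2), (0,6), (3,7), (4,7)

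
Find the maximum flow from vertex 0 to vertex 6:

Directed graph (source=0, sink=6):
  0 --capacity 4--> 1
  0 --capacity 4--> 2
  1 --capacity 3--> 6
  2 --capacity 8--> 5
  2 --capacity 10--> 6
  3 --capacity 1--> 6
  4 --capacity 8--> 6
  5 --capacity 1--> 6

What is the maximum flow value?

Computing max flow:
  Flow on (0->1): 3/4
  Flow on (0->2): 4/4
  Flow on (1->6): 3/3
  Flow on (2->6): 4/10
Maximum flow = 7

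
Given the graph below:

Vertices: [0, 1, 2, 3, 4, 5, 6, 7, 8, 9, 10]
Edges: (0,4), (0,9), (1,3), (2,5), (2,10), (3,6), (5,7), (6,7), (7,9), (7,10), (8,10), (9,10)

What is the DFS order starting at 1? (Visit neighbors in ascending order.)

DFS from vertex 1 (neighbors processed in ascending order):
Visit order: 1, 3, 6, 7, 5, 2, 10, 8, 9, 0, 4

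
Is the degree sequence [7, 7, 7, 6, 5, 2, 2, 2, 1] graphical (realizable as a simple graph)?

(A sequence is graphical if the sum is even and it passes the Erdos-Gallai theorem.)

Sum of degrees = 39. Sum is odd, so the sequence is NOT graphical.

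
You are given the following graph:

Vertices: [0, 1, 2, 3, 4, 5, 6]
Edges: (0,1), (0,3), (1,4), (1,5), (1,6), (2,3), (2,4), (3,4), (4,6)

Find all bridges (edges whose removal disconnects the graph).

A bridge is an edge whose removal increases the number of connected components.
Bridges found: (1,5)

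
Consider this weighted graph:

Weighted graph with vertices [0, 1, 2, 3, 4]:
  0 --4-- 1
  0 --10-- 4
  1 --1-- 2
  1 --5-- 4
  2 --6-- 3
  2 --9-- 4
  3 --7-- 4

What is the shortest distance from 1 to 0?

Using Dijkstra's algorithm from vertex 1:
Shortest path: 1 -> 0
Total weight: 4 = 4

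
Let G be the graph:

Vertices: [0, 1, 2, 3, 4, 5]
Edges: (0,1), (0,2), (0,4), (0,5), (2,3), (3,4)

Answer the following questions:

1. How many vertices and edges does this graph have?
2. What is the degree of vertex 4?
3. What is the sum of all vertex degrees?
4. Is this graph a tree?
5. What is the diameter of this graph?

Count: 6 vertices, 6 edges.
Vertex 4 has neighbors [0, 3], degree = 2.
Handshaking lemma: 2 * 6 = 12.
A tree on 6 vertices has 5 edges. This graph has 6 edges (1 extra). Not a tree.
Diameter (longest shortest path) = 3.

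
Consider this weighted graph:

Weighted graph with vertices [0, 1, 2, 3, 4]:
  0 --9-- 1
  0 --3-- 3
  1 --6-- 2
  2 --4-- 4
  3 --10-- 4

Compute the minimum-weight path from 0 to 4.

Using Dijkstra's algorithm from vertex 0:
Shortest path: 0 -> 3 -> 4
Total weight: 3 + 10 = 13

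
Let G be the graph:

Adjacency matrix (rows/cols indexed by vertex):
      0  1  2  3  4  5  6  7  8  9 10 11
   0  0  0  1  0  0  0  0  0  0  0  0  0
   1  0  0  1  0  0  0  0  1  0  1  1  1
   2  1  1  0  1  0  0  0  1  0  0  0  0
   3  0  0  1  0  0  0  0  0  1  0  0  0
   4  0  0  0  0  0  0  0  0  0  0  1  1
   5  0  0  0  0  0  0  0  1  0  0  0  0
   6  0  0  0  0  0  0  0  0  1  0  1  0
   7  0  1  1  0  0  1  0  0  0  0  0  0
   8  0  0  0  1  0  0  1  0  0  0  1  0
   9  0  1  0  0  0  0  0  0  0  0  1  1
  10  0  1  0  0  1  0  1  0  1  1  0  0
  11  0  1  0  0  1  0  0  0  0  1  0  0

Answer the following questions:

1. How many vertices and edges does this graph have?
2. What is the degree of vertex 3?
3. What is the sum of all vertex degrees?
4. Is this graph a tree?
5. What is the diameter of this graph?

Count: 12 vertices, 17 edges.
Vertex 3 has neighbors [2, 8], degree = 2.
Handshaking lemma: 2 * 17 = 34.
A tree on 12 vertices has 11 edges. This graph has 17 edges (6 extra). Not a tree.
Diameter (longest shortest path) = 4.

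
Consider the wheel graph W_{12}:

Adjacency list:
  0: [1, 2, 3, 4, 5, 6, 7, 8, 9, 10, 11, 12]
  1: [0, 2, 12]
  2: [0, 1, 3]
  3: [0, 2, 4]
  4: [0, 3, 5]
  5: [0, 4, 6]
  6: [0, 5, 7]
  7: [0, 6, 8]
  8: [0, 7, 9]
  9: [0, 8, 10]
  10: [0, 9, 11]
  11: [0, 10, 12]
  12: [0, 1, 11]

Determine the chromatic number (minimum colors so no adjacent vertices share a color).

W_{12} = C_{12} plus a hub adjacent to every cycle vertex.
The outer cycle needs 2 colors (even cycle); the hub is adjacent to all of them so needs a fresh color.
Chromatic number = 2 + 1 = 3.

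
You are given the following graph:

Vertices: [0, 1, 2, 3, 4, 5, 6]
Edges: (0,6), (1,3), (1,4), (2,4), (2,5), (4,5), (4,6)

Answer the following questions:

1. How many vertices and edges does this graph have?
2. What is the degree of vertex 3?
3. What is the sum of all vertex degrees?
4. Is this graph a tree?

Count: 7 vertices, 7 edges.
Vertex 3 has neighbors [1], degree = 1.
Handshaking lemma: 2 * 7 = 14.
A tree on 7 vertices has 6 edges. This graph has 7 edges (1 extra). Not a tree.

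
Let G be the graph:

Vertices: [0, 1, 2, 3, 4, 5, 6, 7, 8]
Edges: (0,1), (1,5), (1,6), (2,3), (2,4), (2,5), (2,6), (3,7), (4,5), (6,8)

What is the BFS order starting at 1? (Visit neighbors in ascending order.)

BFS from vertex 1 (neighbors processed in ascending order):
Visit order: 1, 0, 5, 6, 2, 4, 8, 3, 7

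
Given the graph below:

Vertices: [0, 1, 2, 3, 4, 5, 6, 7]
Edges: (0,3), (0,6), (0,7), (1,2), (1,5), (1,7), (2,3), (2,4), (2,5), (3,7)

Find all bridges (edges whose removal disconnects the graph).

A bridge is an edge whose removal increases the number of connected components.
Bridges found: (0,6), (2,4)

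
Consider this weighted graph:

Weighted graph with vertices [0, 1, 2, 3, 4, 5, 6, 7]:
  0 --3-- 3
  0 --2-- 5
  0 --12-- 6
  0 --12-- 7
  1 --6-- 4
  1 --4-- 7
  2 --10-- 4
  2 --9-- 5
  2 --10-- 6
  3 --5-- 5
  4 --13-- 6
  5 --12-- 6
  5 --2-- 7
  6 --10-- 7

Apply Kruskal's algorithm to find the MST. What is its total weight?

Applying Kruskal's algorithm (sort edges by weight, add if no cycle):
  Add (0,5) w=2
  Add (5,7) w=2
  Add (0,3) w=3
  Add (1,7) w=4
  Skip (3,5) w=5 (creates cycle)
  Add (1,4) w=6
  Add (2,5) w=9
  Skip (2,4) w=10 (creates cycle)
  Add (2,6) w=10
  Skip (6,7) w=10 (creates cycle)
  Skip (0,7) w=12 (creates cycle)
  Skip (0,6) w=12 (creates cycle)
  Skip (5,6) w=12 (creates cycle)
  Skip (4,6) w=13 (creates cycle)
MST weight = 36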